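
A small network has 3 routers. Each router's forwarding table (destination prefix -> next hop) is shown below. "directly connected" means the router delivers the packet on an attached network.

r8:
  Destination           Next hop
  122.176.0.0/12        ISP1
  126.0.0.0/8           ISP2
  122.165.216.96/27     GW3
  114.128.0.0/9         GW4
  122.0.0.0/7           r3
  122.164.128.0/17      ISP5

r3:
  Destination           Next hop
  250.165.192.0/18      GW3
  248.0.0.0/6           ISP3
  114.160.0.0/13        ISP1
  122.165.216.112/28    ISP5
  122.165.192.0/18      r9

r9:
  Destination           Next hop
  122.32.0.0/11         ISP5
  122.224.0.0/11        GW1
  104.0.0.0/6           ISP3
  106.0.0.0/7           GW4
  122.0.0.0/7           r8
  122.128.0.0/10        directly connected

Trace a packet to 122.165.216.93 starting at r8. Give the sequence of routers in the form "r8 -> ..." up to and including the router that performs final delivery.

At r8: longest match for 122.165.216.93 is 122.0.0.0/7 -> r3
At r3: longest match for 122.165.216.93 is 122.165.192.0/18 -> r9
At r9: longest match for 122.165.216.93 is 122.128.0.0/10 -> directly connected

r8 -> r3 -> r9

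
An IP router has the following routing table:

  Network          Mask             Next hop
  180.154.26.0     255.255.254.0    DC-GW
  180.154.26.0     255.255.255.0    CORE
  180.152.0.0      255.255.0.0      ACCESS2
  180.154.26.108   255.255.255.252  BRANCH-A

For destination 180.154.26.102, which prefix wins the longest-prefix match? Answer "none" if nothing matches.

Entries matching 180.154.26.102:
  180.154.26.0/23 (180.154.26.0 - 180.154.27.255)
  180.154.26.0/24 (180.154.26.0 - 180.154.26.255)
Most specific is 180.154.26.0/24.

180.154.26.0/24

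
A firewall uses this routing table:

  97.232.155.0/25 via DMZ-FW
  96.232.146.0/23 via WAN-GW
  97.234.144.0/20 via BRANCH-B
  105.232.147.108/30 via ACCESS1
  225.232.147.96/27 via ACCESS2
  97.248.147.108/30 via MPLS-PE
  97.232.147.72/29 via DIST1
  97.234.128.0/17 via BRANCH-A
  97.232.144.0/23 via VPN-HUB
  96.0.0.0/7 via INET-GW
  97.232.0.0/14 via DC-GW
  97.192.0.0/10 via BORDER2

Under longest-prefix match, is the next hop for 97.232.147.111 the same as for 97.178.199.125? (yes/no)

no

97.232.147.111: longest match 97.232.0.0/14 -> DC-GW
97.178.199.125: longest match 96.0.0.0/7 -> INET-GW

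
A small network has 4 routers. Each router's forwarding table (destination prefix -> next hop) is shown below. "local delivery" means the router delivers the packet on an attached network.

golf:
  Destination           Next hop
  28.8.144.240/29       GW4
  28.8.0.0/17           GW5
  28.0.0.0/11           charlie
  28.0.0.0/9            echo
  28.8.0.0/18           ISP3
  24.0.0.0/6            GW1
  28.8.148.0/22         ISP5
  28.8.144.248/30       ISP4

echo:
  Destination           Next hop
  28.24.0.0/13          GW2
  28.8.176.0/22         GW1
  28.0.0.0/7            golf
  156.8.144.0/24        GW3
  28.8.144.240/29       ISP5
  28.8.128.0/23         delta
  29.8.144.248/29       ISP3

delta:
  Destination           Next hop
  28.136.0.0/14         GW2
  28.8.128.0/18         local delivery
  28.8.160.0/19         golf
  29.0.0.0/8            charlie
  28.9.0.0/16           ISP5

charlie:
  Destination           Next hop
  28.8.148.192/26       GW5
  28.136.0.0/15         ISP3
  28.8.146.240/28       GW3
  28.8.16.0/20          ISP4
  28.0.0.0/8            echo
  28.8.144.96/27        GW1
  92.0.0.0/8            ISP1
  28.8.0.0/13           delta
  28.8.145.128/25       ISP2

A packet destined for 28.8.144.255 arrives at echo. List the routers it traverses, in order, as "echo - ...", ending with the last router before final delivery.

At echo: longest match for 28.8.144.255 is 28.0.0.0/7 -> golf
At golf: longest match for 28.8.144.255 is 28.0.0.0/11 -> charlie
At charlie: longest match for 28.8.144.255 is 28.8.0.0/13 -> delta
At delta: longest match for 28.8.144.255 is 28.8.128.0/18 -> local delivery

echo - golf - charlie - delta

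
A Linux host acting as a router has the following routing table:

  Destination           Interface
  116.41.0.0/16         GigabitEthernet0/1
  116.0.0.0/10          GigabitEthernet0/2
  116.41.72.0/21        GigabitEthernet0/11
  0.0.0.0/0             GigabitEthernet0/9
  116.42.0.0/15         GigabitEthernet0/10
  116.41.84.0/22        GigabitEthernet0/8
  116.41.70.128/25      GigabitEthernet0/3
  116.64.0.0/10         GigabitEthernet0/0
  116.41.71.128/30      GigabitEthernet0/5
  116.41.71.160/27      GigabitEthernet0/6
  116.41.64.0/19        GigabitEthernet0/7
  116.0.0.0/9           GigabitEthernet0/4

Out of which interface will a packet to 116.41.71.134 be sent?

Routes whose prefix contains 116.41.71.134:
  0.0.0.0/0 (default, matches everything) -> GigabitEthernet0/9
  116.0.0.0/9 (116.0.0.0 - 116.127.255.255) -> GigabitEthernet0/4
  116.0.0.0/10 (116.0.0.0 - 116.63.255.255) -> GigabitEthernet0/2
  116.41.0.0/16 (116.41.0.0 - 116.41.255.255) -> GigabitEthernet0/1
  116.41.64.0/19 (116.41.64.0 - 116.41.95.255) -> GigabitEthernet0/7
More-specific entries that do NOT match:
  116.41.71.128/30 (116.41.71.128 - 116.41.71.131) does not contain 116.41.71.134
  116.41.71.160/27 (116.41.71.160 - 116.41.71.191) does not contain 116.41.71.134
  116.41.70.128/25 (116.41.70.128 - 116.41.70.255) does not contain 116.41.71.134
  116.41.84.0/22 (116.41.84.0 - 116.41.87.255) does not contain 116.41.71.134
  116.41.72.0/21 (116.41.72.0 - 116.41.79.255) does not contain 116.41.71.134
Longest matching prefix is /19 -> interface GigabitEthernet0/7.

GigabitEthernet0/7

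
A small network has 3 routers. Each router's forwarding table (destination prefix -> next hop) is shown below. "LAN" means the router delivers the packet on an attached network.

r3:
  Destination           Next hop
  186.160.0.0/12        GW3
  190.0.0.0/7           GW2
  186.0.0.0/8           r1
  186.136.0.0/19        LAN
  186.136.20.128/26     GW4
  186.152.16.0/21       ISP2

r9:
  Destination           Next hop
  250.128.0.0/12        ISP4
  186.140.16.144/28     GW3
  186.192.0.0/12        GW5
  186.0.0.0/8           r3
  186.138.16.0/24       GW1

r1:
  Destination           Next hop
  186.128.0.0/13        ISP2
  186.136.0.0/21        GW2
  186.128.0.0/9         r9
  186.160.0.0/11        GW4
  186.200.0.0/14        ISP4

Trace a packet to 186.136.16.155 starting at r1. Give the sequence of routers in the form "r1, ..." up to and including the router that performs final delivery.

At r1: longest match for 186.136.16.155 is 186.128.0.0/9 -> r9
At r9: longest match for 186.136.16.155 is 186.0.0.0/8 -> r3
At r3: longest match for 186.136.16.155 is 186.136.0.0/19 -> LAN

r1, r9, r3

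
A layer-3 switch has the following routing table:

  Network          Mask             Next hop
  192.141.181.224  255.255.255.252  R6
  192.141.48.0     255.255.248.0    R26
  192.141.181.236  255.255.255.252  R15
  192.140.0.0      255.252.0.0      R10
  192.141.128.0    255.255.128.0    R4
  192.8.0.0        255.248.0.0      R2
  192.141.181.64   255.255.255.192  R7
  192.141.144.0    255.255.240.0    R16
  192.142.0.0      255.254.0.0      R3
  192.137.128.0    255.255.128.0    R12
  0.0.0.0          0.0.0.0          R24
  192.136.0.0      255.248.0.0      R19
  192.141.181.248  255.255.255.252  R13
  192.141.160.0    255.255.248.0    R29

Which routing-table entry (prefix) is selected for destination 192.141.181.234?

192.141.128.0/17

Entries matching 192.141.181.234:
  0.0.0.0/0 (default, matches everything)
  192.136.0.0/13 (192.136.0.0 - 192.143.255.255)
  192.140.0.0/14 (192.140.0.0 - 192.143.255.255)
  192.141.128.0/17 (192.141.128.0 - 192.141.255.255)
Most specific is 192.141.128.0/17.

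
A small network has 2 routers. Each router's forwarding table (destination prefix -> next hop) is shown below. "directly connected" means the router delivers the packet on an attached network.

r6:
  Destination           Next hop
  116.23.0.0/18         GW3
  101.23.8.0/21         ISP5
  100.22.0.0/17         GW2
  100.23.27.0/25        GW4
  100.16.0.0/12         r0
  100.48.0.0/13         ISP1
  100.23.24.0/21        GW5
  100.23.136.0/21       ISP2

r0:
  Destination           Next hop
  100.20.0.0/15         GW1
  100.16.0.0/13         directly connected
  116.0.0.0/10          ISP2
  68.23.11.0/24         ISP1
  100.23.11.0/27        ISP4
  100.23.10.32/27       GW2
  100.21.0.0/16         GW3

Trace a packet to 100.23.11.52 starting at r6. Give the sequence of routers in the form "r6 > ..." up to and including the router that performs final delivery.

r6 > r0

At r6: longest match for 100.23.11.52 is 100.16.0.0/12 -> r0
At r0: longest match for 100.23.11.52 is 100.16.0.0/13 -> directly connected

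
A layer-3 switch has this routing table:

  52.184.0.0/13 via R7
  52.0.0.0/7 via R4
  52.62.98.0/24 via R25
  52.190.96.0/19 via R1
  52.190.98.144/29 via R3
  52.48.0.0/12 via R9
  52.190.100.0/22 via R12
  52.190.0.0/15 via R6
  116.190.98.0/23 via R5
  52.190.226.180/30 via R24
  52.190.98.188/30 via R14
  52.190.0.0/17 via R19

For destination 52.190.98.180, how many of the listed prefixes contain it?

Prefixes containing 52.190.98.180:
  52.0.0.0/7 (52.0.0.0 - 53.255.255.255)
  52.184.0.0/13 (52.184.0.0 - 52.191.255.255)
  52.190.0.0/15 (52.190.0.0 - 52.191.255.255)
  52.190.0.0/17 (52.190.0.0 - 52.190.127.255)
  52.190.96.0/19 (52.190.96.0 - 52.190.127.255)
Total matching entries: 5.

5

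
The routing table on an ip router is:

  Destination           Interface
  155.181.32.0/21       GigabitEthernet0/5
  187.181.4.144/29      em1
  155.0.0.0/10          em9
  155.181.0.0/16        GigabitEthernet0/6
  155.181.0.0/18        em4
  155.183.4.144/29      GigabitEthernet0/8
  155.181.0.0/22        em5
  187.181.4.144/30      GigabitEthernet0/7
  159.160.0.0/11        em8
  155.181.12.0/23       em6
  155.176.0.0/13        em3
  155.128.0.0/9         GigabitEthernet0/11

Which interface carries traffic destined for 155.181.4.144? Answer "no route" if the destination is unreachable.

Routes whose prefix contains 155.181.4.144:
  155.128.0.0/9 (155.128.0.0 - 155.255.255.255) -> GigabitEthernet0/11
  155.176.0.0/13 (155.176.0.0 - 155.183.255.255) -> em3
  155.181.0.0/16 (155.181.0.0 - 155.181.255.255) -> GigabitEthernet0/6
  155.181.0.0/18 (155.181.0.0 - 155.181.63.255) -> em4
More-specific entries that do NOT match:
  187.181.4.144/30 (187.181.4.144 - 187.181.4.147) does not contain 155.181.4.144
  187.181.4.144/29 (187.181.4.144 - 187.181.4.151) does not contain 155.181.4.144
  155.183.4.144/29 (155.183.4.144 - 155.183.4.151) does not contain 155.181.4.144
  155.181.12.0/23 (155.181.12.0 - 155.181.13.255) does not contain 155.181.4.144
  155.181.0.0/22 (155.181.0.0 - 155.181.3.255) does not contain 155.181.4.144
  155.181.32.0/21 (155.181.32.0 - 155.181.39.255) does not contain 155.181.4.144
Longest matching prefix is /18 -> interface em4.

em4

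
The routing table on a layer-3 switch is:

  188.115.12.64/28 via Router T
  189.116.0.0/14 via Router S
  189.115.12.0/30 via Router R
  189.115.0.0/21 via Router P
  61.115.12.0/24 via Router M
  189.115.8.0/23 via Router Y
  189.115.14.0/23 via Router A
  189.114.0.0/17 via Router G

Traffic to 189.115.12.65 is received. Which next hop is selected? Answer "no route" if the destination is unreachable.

No entry's prefix contains 189.115.12.65; there is no default route.

no route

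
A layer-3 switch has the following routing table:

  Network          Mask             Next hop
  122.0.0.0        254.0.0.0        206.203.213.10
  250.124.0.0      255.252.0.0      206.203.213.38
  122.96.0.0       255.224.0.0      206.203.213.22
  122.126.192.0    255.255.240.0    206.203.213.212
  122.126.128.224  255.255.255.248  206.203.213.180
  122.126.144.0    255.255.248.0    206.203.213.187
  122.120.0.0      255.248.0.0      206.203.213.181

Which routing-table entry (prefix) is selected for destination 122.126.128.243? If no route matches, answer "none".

Entries matching 122.126.128.243:
  122.0.0.0/7 (122.0.0.0 - 123.255.255.255)
  122.96.0.0/11 (122.96.0.0 - 122.127.255.255)
  122.120.0.0/13 (122.120.0.0 - 122.127.255.255)
Most specific is 122.120.0.0/13.

122.120.0.0/13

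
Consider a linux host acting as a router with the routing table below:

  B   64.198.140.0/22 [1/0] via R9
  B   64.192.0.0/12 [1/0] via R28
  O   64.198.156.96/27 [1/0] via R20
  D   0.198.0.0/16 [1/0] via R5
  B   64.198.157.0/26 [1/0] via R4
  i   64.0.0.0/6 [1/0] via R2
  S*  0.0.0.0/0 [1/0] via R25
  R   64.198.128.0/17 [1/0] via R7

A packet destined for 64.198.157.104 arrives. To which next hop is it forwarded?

Routes whose prefix contains 64.198.157.104:
  0.0.0.0/0 (default, matches everything) -> R25
  64.0.0.0/6 (64.0.0.0 - 67.255.255.255) -> R2
  64.192.0.0/12 (64.192.0.0 - 64.207.255.255) -> R28
  64.198.128.0/17 (64.198.128.0 - 64.198.255.255) -> R7
More-specific entries that do NOT match:
  64.198.156.96/27 (64.198.156.96 - 64.198.156.127) does not contain 64.198.157.104
  64.198.157.0/26 (64.198.157.0 - 64.198.157.63) does not contain 64.198.157.104
  64.198.140.0/22 (64.198.140.0 - 64.198.143.255) does not contain 64.198.157.104
Longest matching prefix is /17 -> next hop R7.

R7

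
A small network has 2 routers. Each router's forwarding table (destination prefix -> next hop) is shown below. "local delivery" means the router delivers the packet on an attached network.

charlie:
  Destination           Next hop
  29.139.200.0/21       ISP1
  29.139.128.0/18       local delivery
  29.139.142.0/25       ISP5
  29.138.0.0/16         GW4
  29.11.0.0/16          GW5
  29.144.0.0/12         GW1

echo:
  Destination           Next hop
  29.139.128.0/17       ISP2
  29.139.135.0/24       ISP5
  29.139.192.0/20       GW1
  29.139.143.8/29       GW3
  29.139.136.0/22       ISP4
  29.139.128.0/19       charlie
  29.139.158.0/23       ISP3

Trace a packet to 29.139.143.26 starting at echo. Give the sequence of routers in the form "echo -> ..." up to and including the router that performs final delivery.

echo -> charlie

At echo: longest match for 29.139.143.26 is 29.139.128.0/19 -> charlie
At charlie: longest match for 29.139.143.26 is 29.139.128.0/18 -> local delivery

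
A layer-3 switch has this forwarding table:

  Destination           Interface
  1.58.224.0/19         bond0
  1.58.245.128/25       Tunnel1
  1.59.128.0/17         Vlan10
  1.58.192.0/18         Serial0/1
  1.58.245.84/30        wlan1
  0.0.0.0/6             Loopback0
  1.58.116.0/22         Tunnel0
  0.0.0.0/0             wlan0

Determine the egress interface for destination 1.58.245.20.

bond0

Routes whose prefix contains 1.58.245.20:
  0.0.0.0/0 (default, matches everything) -> wlan0
  0.0.0.0/6 (0.0.0.0 - 3.255.255.255) -> Loopback0
  1.58.192.0/18 (1.58.192.0 - 1.58.255.255) -> Serial0/1
  1.58.224.0/19 (1.58.224.0 - 1.58.255.255) -> bond0
More-specific entries that do NOT match:
  1.58.245.84/30 (1.58.245.84 - 1.58.245.87) does not contain 1.58.245.20
  1.58.245.128/25 (1.58.245.128 - 1.58.245.255) does not contain 1.58.245.20
  1.58.116.0/22 (1.58.116.0 - 1.58.119.255) does not contain 1.58.245.20
Longest matching prefix is /19 -> interface bond0.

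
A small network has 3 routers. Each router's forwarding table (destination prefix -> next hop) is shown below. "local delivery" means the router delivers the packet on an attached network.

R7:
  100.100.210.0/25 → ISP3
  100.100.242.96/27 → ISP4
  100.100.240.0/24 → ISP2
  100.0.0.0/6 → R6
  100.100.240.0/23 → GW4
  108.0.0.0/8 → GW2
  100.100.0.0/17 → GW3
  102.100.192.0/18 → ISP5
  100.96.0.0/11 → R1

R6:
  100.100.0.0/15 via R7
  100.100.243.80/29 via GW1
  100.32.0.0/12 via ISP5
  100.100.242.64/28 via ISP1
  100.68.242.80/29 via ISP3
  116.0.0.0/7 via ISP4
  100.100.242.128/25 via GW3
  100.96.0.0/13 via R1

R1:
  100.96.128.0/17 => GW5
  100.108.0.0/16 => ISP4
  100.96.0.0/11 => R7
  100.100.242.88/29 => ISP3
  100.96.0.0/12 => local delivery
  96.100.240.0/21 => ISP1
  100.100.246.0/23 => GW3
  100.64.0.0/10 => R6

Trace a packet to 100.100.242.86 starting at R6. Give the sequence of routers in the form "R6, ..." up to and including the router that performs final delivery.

At R6: longest match for 100.100.242.86 is 100.100.0.0/15 -> R7
At R7: longest match for 100.100.242.86 is 100.96.0.0/11 -> R1
At R1: longest match for 100.100.242.86 is 100.96.0.0/12 -> local delivery

R6, R7, R1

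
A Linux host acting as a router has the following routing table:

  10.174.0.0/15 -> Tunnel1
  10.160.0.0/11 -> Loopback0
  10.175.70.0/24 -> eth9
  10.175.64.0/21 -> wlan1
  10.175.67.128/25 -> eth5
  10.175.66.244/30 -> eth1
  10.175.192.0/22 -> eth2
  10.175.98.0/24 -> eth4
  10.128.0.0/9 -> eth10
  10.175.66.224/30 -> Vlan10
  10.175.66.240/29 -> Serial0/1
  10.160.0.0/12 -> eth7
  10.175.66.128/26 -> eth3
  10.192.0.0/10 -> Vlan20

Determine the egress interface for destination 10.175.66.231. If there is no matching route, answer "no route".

Routes whose prefix contains 10.175.66.231:
  10.128.0.0/9 (10.128.0.0 - 10.255.255.255) -> eth10
  10.160.0.0/11 (10.160.0.0 - 10.191.255.255) -> Loopback0
  10.160.0.0/12 (10.160.0.0 - 10.175.255.255) -> eth7
  10.174.0.0/15 (10.174.0.0 - 10.175.255.255) -> Tunnel1
  10.175.64.0/21 (10.175.64.0 - 10.175.71.255) -> wlan1
More-specific entries that do NOT match:
  10.175.66.244/30 (10.175.66.244 - 10.175.66.247) does not contain 10.175.66.231
  10.175.66.224/30 (10.175.66.224 - 10.175.66.227) does not contain 10.175.66.231
  10.175.66.240/29 (10.175.66.240 - 10.175.66.247) does not contain 10.175.66.231
  10.175.66.128/26 (10.175.66.128 - 10.175.66.191) does not contain 10.175.66.231
  10.175.67.128/25 (10.175.67.128 - 10.175.67.255) does not contain 10.175.66.231
  10.175.70.0/24 (10.175.70.0 - 10.175.70.255) does not contain 10.175.66.231
  10.175.98.0/24 (10.175.98.0 - 10.175.98.255) does not contain 10.175.66.231
  10.175.192.0/22 (10.175.192.0 - 10.175.195.255) does not contain 10.175.66.231
Longest matching prefix is /21 -> interface wlan1.

wlan1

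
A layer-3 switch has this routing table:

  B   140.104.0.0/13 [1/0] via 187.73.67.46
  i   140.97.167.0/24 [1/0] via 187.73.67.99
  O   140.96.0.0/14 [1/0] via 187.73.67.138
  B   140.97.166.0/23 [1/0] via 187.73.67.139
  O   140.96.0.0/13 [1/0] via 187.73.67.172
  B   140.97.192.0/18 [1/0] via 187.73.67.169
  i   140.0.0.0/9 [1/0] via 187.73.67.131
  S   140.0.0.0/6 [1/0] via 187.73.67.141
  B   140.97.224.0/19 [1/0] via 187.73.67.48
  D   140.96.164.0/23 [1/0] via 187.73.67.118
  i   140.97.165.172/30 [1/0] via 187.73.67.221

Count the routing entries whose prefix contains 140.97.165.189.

4

Prefixes containing 140.97.165.189:
  140.0.0.0/6 (140.0.0.0 - 143.255.255.255)
  140.0.0.0/9 (140.0.0.0 - 140.127.255.255)
  140.96.0.0/13 (140.96.0.0 - 140.103.255.255)
  140.96.0.0/14 (140.96.0.0 - 140.99.255.255)
Total matching entries: 4.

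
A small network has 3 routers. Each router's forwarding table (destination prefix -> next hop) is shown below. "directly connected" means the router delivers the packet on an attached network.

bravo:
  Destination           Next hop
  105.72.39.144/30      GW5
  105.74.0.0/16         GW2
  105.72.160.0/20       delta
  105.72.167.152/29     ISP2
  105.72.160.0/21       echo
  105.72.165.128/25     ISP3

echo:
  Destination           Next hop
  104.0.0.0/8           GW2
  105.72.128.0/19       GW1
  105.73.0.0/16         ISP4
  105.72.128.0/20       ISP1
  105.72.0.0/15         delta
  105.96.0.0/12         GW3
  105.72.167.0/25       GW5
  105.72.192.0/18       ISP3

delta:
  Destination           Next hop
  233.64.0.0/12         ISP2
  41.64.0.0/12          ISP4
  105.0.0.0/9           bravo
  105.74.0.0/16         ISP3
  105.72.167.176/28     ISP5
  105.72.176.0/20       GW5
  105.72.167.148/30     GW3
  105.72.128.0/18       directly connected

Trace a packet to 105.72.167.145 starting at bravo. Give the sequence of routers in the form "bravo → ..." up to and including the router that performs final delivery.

At bravo: longest match for 105.72.167.145 is 105.72.160.0/21 -> echo
At echo: longest match for 105.72.167.145 is 105.72.0.0/15 -> delta
At delta: longest match for 105.72.167.145 is 105.72.128.0/18 -> directly connected

bravo → echo → delta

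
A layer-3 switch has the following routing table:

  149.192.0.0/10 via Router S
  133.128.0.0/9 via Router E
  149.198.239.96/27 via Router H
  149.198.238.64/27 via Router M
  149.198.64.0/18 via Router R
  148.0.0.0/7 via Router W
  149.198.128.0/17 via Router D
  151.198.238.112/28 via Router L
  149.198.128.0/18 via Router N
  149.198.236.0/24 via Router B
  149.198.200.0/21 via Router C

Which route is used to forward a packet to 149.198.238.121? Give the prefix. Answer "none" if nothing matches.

Entries matching 149.198.238.121:
  148.0.0.0/7 (148.0.0.0 - 149.255.255.255)
  149.192.0.0/10 (149.192.0.0 - 149.255.255.255)
  149.198.128.0/17 (149.198.128.0 - 149.198.255.255)
Most specific is 149.198.128.0/17.

149.198.128.0/17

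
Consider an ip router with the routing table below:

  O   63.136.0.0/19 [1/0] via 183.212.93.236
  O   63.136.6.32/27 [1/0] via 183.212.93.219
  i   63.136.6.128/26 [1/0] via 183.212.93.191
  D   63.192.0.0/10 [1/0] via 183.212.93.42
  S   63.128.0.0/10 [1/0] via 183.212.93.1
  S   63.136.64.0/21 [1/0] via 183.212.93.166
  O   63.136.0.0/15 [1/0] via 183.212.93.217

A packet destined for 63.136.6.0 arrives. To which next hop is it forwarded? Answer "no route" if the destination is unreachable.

Routes whose prefix contains 63.136.6.0:
  63.128.0.0/10 (63.128.0.0 - 63.191.255.255) -> 183.212.93.1
  63.136.0.0/15 (63.136.0.0 - 63.137.255.255) -> 183.212.93.217
  63.136.0.0/19 (63.136.0.0 - 63.136.31.255) -> 183.212.93.236
More-specific entries that do NOT match:
  63.136.6.32/27 (63.136.6.32 - 63.136.6.63) does not contain 63.136.6.0
  63.136.6.128/26 (63.136.6.128 - 63.136.6.191) does not contain 63.136.6.0
  63.136.64.0/21 (63.136.64.0 - 63.136.71.255) does not contain 63.136.6.0
Longest matching prefix is /19 -> next hop 183.212.93.236.

183.212.93.236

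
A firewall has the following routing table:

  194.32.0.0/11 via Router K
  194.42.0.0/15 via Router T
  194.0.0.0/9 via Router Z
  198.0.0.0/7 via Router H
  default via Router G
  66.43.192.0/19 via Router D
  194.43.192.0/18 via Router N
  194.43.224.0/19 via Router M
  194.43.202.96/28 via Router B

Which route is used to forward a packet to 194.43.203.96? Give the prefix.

194.43.192.0/18

Entries matching 194.43.203.96:
  0.0.0.0/0 (default, matches everything)
  194.0.0.0/9 (194.0.0.0 - 194.127.255.255)
  194.32.0.0/11 (194.32.0.0 - 194.63.255.255)
  194.42.0.0/15 (194.42.0.0 - 194.43.255.255)
  194.43.192.0/18 (194.43.192.0 - 194.43.255.255)
Most specific is 194.43.192.0/18.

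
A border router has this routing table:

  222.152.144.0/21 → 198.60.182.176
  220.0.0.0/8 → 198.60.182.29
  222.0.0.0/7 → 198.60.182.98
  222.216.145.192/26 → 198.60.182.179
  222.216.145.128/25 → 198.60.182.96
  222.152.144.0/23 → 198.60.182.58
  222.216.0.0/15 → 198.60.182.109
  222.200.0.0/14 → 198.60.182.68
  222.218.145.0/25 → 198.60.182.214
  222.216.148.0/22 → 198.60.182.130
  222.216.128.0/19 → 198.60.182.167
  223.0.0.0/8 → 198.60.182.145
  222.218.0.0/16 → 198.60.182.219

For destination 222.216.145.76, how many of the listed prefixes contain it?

3

Prefixes containing 222.216.145.76:
  222.0.0.0/7 (222.0.0.0 - 223.255.255.255)
  222.216.0.0/15 (222.216.0.0 - 222.217.255.255)
  222.216.128.0/19 (222.216.128.0 - 222.216.159.255)
Total matching entries: 3.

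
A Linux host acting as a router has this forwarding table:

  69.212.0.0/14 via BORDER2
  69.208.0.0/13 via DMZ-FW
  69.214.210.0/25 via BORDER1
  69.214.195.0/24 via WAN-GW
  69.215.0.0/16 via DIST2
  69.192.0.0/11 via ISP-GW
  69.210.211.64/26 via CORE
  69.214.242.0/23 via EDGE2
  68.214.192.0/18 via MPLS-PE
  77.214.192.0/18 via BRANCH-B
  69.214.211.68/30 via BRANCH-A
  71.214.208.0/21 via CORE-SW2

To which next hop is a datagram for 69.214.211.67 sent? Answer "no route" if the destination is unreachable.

Routes whose prefix contains 69.214.211.67:
  69.192.0.0/11 (69.192.0.0 - 69.223.255.255) -> ISP-GW
  69.208.0.0/13 (69.208.0.0 - 69.215.255.255) -> DMZ-FW
  69.212.0.0/14 (69.212.0.0 - 69.215.255.255) -> BORDER2
More-specific entries that do NOT match:
  69.214.211.68/30 (69.214.211.68 - 69.214.211.71) does not contain 69.214.211.67
  69.210.211.64/26 (69.210.211.64 - 69.210.211.127) does not contain 69.214.211.67
  69.214.210.0/25 (69.214.210.0 - 69.214.210.127) does not contain 69.214.211.67
  69.214.195.0/24 (69.214.195.0 - 69.214.195.255) does not contain 69.214.211.67
  69.214.242.0/23 (69.214.242.0 - 69.214.243.255) does not contain 69.214.211.67
  71.214.208.0/21 (71.214.208.0 - 71.214.215.255) does not contain 69.214.211.67
  68.214.192.0/18 (68.214.192.0 - 68.214.255.255) does not contain 69.214.211.67
  77.214.192.0/18 (77.214.192.0 - 77.214.255.255) does not contain 69.214.211.67
  69.215.0.0/16 (69.215.0.0 - 69.215.255.255) does not contain 69.214.211.67
Longest matching prefix is /14 -> next hop BORDER2.

BORDER2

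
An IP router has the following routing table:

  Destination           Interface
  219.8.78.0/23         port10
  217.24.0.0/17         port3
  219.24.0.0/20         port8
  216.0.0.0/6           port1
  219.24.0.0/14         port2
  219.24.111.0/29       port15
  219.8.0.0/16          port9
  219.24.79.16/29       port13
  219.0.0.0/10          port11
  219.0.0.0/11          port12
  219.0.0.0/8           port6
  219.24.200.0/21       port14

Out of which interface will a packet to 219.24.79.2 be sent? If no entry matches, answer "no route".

port2

Routes whose prefix contains 219.24.79.2:
  216.0.0.0/6 (216.0.0.0 - 219.255.255.255) -> port1
  219.0.0.0/8 (219.0.0.0 - 219.255.255.255) -> port6
  219.0.0.0/10 (219.0.0.0 - 219.63.255.255) -> port11
  219.0.0.0/11 (219.0.0.0 - 219.31.255.255) -> port12
  219.24.0.0/14 (219.24.0.0 - 219.27.255.255) -> port2
More-specific entries that do NOT match:
  219.24.111.0/29 (219.24.111.0 - 219.24.111.7) does not contain 219.24.79.2
  219.24.79.16/29 (219.24.79.16 - 219.24.79.23) does not contain 219.24.79.2
  219.8.78.0/23 (219.8.78.0 - 219.8.79.255) does not contain 219.24.79.2
  219.24.200.0/21 (219.24.200.0 - 219.24.207.255) does not contain 219.24.79.2
  219.24.0.0/20 (219.24.0.0 - 219.24.15.255) does not contain 219.24.79.2
  217.24.0.0/17 (217.24.0.0 - 217.24.127.255) does not contain 219.24.79.2
  219.8.0.0/16 (219.8.0.0 - 219.8.255.255) does not contain 219.24.79.2
Longest matching prefix is /14 -> interface port2.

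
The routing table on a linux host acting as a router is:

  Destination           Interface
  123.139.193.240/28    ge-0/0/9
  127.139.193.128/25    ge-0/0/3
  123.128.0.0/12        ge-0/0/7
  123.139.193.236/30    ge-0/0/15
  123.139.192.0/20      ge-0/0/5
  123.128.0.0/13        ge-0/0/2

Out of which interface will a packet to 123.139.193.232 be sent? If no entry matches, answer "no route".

Routes whose prefix contains 123.139.193.232:
  123.128.0.0/12 (123.128.0.0 - 123.143.255.255) -> ge-0/0/7
  123.139.192.0/20 (123.139.192.0 - 123.139.207.255) -> ge-0/0/5
More-specific entries that do NOT match:
  123.139.193.236/30 (123.139.193.236 - 123.139.193.239) does not contain 123.139.193.232
  123.139.193.240/28 (123.139.193.240 - 123.139.193.255) does not contain 123.139.193.232
  127.139.193.128/25 (127.139.193.128 - 127.139.193.255) does not contain 123.139.193.232
Longest matching prefix is /20 -> interface ge-0/0/5.

ge-0/0/5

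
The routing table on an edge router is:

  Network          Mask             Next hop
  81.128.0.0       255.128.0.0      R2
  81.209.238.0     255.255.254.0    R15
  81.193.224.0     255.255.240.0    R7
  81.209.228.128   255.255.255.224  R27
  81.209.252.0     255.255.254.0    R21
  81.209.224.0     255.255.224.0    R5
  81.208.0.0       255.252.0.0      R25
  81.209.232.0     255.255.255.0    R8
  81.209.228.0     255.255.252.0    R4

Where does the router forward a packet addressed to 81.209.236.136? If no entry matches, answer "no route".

R5

Routes whose prefix contains 81.209.236.136:
  81.128.0.0/9 (81.128.0.0 - 81.255.255.255) -> R2
  81.208.0.0/14 (81.208.0.0 - 81.211.255.255) -> R25
  81.209.224.0/19 (81.209.224.0 - 81.209.255.255) -> R5
More-specific entries that do NOT match:
  81.209.228.128/27 (81.209.228.128 - 81.209.228.159) does not contain 81.209.236.136
  81.209.232.0/24 (81.209.232.0 - 81.209.232.255) does not contain 81.209.236.136
  81.209.238.0/23 (81.209.238.0 - 81.209.239.255) does not contain 81.209.236.136
  81.209.252.0/23 (81.209.252.0 - 81.209.253.255) does not contain 81.209.236.136
  81.209.228.0/22 (81.209.228.0 - 81.209.231.255) does not contain 81.209.236.136
  81.193.224.0/20 (81.193.224.0 - 81.193.239.255) does not contain 81.209.236.136
Longest matching prefix is /19 -> next hop R5.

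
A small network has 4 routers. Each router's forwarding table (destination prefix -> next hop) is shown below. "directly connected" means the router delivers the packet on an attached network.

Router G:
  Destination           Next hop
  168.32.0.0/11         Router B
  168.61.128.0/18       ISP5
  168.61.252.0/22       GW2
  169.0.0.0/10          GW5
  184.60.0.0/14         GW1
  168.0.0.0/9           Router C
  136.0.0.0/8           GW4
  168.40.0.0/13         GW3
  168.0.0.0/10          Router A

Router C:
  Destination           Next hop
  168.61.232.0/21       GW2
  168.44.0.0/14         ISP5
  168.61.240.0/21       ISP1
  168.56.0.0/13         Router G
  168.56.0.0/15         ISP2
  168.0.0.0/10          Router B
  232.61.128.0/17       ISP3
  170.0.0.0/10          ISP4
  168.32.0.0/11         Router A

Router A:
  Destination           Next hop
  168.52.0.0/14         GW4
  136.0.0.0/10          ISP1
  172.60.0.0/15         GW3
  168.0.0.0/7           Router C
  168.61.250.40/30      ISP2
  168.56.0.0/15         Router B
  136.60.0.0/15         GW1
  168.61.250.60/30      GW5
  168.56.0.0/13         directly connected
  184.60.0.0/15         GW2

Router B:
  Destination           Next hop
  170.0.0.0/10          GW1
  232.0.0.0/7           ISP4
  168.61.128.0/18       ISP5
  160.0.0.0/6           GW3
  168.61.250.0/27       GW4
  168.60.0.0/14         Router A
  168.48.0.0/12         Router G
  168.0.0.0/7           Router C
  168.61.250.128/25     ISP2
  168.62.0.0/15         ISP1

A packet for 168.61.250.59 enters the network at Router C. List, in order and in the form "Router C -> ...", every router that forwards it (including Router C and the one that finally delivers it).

Router C -> Router G -> Router B -> Router A

At Router C: longest match for 168.61.250.59 is 168.56.0.0/13 -> Router G
At Router G: longest match for 168.61.250.59 is 168.32.0.0/11 -> Router B
At Router B: longest match for 168.61.250.59 is 168.60.0.0/14 -> Router A
At Router A: longest match for 168.61.250.59 is 168.56.0.0/13 -> directly connected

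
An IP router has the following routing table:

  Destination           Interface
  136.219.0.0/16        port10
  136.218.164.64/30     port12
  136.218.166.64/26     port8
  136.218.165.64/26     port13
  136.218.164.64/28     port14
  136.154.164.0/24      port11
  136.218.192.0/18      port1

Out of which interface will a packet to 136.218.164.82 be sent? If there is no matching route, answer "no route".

no route

No entry's prefix contains 136.218.164.82; there is no default route.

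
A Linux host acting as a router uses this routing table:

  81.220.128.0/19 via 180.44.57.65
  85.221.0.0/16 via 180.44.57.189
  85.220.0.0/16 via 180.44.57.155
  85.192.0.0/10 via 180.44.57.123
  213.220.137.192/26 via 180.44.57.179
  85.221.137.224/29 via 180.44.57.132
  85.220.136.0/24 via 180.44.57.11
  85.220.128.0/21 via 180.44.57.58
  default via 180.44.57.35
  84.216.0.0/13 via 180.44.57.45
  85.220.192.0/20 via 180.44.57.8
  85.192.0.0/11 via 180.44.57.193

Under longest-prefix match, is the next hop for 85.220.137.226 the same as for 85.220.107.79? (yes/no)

yes

85.220.137.226: longest match 85.220.0.0/16 -> 180.44.57.155
85.220.107.79: longest match 85.220.0.0/16 -> 180.44.57.155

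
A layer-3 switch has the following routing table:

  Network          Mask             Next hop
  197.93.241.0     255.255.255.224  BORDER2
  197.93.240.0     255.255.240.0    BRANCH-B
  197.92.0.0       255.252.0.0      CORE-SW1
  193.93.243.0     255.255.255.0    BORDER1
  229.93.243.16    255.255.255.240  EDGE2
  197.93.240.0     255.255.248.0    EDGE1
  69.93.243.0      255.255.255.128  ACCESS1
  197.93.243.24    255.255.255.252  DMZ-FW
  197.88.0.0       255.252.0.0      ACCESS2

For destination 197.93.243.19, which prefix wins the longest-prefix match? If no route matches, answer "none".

Entries matching 197.93.243.19:
  197.92.0.0/14 (197.92.0.0 - 197.95.255.255)
  197.93.240.0/20 (197.93.240.0 - 197.93.255.255)
  197.93.240.0/21 (197.93.240.0 - 197.93.247.255)
Most specific is 197.93.240.0/21.

197.93.240.0/21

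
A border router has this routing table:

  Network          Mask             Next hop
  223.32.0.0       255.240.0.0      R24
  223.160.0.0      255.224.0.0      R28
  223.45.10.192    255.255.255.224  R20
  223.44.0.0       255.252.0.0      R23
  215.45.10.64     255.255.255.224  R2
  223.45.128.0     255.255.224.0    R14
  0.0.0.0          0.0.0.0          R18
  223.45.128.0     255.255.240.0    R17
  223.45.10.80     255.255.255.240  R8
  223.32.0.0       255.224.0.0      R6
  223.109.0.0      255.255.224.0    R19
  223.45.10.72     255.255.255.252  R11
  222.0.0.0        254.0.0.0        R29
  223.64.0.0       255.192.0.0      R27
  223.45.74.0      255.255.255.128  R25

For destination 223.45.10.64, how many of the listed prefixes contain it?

Prefixes containing 223.45.10.64:
  0.0.0.0/0 (default, matches everything)
  222.0.0.0/7 (222.0.0.0 - 223.255.255.255)
  223.32.0.0/11 (223.32.0.0 - 223.63.255.255)
  223.32.0.0/12 (223.32.0.0 - 223.47.255.255)
  223.44.0.0/14 (223.44.0.0 - 223.47.255.255)
Total matching entries: 5.

5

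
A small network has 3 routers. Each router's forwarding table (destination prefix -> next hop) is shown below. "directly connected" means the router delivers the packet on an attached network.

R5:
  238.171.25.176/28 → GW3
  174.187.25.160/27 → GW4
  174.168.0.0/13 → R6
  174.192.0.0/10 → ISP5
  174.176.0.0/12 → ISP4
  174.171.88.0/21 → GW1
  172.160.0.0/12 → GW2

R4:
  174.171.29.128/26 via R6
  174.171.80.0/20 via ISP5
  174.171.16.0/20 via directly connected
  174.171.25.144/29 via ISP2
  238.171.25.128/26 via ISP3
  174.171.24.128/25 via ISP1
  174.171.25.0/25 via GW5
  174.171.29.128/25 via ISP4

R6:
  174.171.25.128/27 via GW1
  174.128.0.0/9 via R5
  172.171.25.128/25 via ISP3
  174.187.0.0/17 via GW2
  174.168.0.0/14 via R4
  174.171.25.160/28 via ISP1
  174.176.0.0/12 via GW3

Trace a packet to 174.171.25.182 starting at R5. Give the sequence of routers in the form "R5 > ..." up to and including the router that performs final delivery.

R5 > R6 > R4

At R5: longest match for 174.171.25.182 is 174.168.0.0/13 -> R6
At R6: longest match for 174.171.25.182 is 174.168.0.0/14 -> R4
At R4: longest match for 174.171.25.182 is 174.171.16.0/20 -> directly connected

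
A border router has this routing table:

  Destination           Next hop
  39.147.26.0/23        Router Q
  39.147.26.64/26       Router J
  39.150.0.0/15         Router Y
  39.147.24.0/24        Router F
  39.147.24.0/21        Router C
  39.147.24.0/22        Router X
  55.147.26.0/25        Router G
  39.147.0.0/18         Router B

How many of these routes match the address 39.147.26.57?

4

Prefixes containing 39.147.26.57:
  39.147.0.0/18 (39.147.0.0 - 39.147.63.255)
  39.147.24.0/21 (39.147.24.0 - 39.147.31.255)
  39.147.24.0/22 (39.147.24.0 - 39.147.27.255)
  39.147.26.0/23 (39.147.26.0 - 39.147.27.255)
Total matching entries: 4.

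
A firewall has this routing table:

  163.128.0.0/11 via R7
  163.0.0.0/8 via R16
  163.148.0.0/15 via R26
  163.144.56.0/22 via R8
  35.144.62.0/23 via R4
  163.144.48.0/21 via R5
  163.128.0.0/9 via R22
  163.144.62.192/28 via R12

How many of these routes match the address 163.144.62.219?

3

Prefixes containing 163.144.62.219:
  163.0.0.0/8 (163.0.0.0 - 163.255.255.255)
  163.128.0.0/9 (163.128.0.0 - 163.255.255.255)
  163.128.0.0/11 (163.128.0.0 - 163.159.255.255)
Total matching entries: 3.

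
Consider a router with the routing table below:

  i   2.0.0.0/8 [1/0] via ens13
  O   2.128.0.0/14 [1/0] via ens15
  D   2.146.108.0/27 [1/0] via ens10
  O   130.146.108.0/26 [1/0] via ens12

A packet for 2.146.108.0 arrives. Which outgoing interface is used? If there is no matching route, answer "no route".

ens10

Routes whose prefix contains 2.146.108.0:
  2.0.0.0/8 (2.0.0.0 - 2.255.255.255) -> ens13
  2.146.108.0/27 (2.146.108.0 - 2.146.108.31) -> ens10
Longest matching prefix is /27 -> interface ens10.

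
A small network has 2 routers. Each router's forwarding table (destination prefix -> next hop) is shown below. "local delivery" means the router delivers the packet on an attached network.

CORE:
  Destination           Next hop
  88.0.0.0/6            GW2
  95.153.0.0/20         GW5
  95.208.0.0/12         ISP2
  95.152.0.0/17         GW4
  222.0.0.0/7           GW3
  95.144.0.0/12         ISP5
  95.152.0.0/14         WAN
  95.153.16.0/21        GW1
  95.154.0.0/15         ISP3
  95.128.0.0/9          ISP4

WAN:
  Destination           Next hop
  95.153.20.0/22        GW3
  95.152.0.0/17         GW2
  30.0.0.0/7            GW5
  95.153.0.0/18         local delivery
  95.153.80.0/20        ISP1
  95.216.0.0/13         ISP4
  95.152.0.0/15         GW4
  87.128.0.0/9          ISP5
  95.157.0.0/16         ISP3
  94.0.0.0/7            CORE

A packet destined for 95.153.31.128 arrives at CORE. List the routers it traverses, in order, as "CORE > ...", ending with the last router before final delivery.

At CORE: longest match for 95.153.31.128 is 95.152.0.0/14 -> WAN
At WAN: longest match for 95.153.31.128 is 95.153.0.0/18 -> local delivery

CORE > WAN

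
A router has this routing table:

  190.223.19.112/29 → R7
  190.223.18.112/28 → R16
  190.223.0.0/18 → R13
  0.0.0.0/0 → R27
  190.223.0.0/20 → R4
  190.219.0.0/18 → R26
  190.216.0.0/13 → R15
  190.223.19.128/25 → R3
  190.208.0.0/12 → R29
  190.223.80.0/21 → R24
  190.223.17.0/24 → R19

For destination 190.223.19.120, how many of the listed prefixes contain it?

4

Prefixes containing 190.223.19.120:
  0.0.0.0/0 (default, matches everything)
  190.208.0.0/12 (190.208.0.0 - 190.223.255.255)
  190.216.0.0/13 (190.216.0.0 - 190.223.255.255)
  190.223.0.0/18 (190.223.0.0 - 190.223.63.255)
Total matching entries: 4.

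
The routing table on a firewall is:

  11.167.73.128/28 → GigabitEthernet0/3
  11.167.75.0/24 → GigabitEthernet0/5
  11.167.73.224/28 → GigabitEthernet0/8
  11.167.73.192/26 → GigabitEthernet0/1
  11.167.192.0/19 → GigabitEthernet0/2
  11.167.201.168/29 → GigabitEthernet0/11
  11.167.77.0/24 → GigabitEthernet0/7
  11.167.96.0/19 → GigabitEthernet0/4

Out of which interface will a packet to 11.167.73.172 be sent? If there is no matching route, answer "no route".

No entry's prefix contains 11.167.73.172; there is no default route.

no route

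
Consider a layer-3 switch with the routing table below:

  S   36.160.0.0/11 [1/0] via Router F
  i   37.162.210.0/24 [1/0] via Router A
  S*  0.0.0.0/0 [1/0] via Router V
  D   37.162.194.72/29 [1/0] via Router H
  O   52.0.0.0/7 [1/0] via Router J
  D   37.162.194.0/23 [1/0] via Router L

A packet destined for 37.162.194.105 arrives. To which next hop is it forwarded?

Routes whose prefix contains 37.162.194.105:
  0.0.0.0/0 (default, matches everything) -> Router V
  37.162.194.0/23 (37.162.194.0 - 37.162.195.255) -> Router L
More-specific entries that do NOT match:
  37.162.194.72/29 (37.162.194.72 - 37.162.194.79) does not contain 37.162.194.105
  37.162.210.0/24 (37.162.210.0 - 37.162.210.255) does not contain 37.162.194.105
Longest matching prefix is /23 -> next hop Router L.

Router L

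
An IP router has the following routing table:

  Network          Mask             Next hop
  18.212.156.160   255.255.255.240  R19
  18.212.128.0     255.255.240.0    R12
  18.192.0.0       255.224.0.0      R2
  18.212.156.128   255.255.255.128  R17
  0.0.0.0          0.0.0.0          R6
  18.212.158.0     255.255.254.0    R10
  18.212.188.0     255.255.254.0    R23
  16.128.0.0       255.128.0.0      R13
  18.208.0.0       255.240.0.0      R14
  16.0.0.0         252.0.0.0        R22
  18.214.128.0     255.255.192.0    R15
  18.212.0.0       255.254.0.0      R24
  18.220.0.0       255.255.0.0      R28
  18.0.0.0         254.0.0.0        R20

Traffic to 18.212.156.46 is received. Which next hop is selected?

R24

Routes whose prefix contains 18.212.156.46:
  0.0.0.0/0 (default, matches everything) -> R6
  16.0.0.0/6 (16.0.0.0 - 19.255.255.255) -> R22
  18.0.0.0/7 (18.0.0.0 - 19.255.255.255) -> R20
  18.192.0.0/11 (18.192.0.0 - 18.223.255.255) -> R2
  18.208.0.0/12 (18.208.0.0 - 18.223.255.255) -> R14
  18.212.0.0/15 (18.212.0.0 - 18.213.255.255) -> R24
More-specific entries that do NOT match:
  18.212.156.160/28 (18.212.156.160 - 18.212.156.175) does not contain 18.212.156.46
  18.212.156.128/25 (18.212.156.128 - 18.212.156.255) does not contain 18.212.156.46
  18.212.158.0/23 (18.212.158.0 - 18.212.159.255) does not contain 18.212.156.46
  18.212.188.0/23 (18.212.188.0 - 18.212.189.255) does not contain 18.212.156.46
  18.212.128.0/20 (18.212.128.0 - 18.212.143.255) does not contain 18.212.156.46
  18.214.128.0/18 (18.214.128.0 - 18.214.191.255) does not contain 18.212.156.46
  18.220.0.0/16 (18.220.0.0 - 18.220.255.255) does not contain 18.212.156.46
Longest matching prefix is /15 -> next hop R24.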